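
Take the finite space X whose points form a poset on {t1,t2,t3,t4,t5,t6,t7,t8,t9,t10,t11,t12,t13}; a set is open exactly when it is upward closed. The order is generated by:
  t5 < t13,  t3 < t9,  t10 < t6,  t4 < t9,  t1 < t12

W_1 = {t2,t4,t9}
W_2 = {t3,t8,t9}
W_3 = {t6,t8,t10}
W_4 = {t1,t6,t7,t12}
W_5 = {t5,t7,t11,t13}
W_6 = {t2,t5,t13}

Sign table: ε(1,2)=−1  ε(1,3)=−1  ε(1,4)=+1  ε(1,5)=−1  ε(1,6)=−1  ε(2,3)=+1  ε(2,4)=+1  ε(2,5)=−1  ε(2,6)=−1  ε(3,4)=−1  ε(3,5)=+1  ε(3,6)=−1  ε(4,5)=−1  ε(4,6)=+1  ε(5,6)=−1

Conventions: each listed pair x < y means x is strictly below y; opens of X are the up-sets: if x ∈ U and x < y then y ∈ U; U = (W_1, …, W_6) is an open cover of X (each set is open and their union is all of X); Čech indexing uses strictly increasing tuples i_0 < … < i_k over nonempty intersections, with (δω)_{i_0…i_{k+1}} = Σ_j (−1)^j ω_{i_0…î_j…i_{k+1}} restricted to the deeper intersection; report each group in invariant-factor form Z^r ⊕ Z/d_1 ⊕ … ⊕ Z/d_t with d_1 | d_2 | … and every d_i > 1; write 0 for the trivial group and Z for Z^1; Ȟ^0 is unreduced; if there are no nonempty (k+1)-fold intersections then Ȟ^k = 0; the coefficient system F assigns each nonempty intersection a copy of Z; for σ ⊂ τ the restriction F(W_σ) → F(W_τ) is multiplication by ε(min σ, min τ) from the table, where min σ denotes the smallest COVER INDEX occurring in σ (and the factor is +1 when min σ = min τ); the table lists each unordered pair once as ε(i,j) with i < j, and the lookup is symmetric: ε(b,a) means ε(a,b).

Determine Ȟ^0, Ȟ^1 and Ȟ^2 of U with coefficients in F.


Ȟ^0 = 0, Ȟ^1 = Z/2 and Ȟ^2 = 0

nonempty overlaps:
  W12={t9} W16={t2} W23={t8} W34={t6} W45={t7} W56={t5,t13}
C dims 6,6; δ0: rk 6, SNF 1^5·2
degree 0: 6−6−0 = 0 → Ȟ^0 ≅ 0
degree 1: 6−0−6 = 0 plus torsion [2] → Ȟ^1 ≅ Z/2
degree 2: 0−0−0 = 0 → Ȟ^2 ≅ 0


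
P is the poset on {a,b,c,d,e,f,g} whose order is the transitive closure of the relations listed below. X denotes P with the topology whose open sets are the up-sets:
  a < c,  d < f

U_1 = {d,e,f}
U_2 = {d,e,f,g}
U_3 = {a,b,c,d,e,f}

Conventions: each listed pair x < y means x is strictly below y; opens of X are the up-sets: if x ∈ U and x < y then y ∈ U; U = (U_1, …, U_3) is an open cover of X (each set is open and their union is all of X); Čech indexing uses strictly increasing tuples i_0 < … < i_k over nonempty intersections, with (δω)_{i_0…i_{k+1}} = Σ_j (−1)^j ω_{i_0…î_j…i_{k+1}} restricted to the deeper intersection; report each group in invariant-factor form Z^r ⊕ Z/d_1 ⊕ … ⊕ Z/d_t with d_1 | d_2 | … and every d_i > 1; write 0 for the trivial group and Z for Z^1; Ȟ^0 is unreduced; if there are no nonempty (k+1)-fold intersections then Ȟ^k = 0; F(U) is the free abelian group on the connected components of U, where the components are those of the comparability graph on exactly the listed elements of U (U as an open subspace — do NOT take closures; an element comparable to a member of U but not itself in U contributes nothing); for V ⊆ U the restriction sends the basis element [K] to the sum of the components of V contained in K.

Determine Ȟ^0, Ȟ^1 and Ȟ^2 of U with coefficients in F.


Ȟ^0(U;F) ≅ Z^5, Ȟ^1(U;F) ≅ 0 and Ȟ^2(U;F) ≅ 0

nerve simplices:
  U12={d,e,f} U13={d,e,f} U23={d,e,f}
  U123={d,e,f}
components per intersection:
  U1: {d,f} {e}
  U2: {d,f} {e} {g}
  U3: {a,c} {b} {d,f} {e}
  U12: {d,f} {e}
  U13: {d,f} {e}
  U23: {d,f} {e}
  U123: {d,f} {e}
C dims 9,6,2; δ0: rk 4, SNF 1^4; δ1: rk 2, SNF 1^2
degree 0: 9−4−0 = 5 → Ȟ^0 ≅ Z^5
degree 1: 6−2−4 = 0 → Ȟ^1 ≅ 0
degree 2: 2−0−2 = 0 → Ȟ^2 ≅ 0


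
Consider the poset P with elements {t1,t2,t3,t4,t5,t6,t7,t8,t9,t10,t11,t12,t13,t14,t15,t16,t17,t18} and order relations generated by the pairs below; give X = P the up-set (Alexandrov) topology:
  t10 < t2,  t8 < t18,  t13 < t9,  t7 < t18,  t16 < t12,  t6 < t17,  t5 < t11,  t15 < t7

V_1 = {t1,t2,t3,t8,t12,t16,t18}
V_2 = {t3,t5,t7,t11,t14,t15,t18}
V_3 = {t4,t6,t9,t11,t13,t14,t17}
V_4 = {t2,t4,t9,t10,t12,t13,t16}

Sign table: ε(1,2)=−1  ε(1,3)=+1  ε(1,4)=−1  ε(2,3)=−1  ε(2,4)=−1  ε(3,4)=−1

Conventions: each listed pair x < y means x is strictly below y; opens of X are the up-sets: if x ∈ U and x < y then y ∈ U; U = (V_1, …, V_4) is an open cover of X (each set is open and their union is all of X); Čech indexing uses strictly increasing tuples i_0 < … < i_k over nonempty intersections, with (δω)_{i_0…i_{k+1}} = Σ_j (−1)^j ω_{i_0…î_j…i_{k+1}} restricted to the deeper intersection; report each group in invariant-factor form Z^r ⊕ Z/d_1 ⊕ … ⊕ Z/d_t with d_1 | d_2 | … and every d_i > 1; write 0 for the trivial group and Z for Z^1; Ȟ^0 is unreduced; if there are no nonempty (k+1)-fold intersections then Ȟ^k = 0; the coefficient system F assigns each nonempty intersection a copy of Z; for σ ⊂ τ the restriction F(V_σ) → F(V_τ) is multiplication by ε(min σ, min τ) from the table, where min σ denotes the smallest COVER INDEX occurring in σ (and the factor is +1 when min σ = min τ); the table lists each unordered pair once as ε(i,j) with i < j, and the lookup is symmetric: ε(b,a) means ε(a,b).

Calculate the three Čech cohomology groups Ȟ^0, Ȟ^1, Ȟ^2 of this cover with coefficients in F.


Ȟ^0 = Z,  Ȟ^1 = Z,  Ȟ^2 = 0

nerve simplices:
  V12={t3,t18} V14={t2,t12,t16} V23={t11,t14} V34={t4,t9,t13}
C dims 4,4; δ0: rk 3, SNF 1^3
degree 0: 4−3−0 = 1 → Ȟ^0 ≅ Z
degree 1: 4−0−3 = 1 → Ȟ^1 ≅ Z
degree 2: 0−0−0 = 0 → Ȟ^2 ≅ 0


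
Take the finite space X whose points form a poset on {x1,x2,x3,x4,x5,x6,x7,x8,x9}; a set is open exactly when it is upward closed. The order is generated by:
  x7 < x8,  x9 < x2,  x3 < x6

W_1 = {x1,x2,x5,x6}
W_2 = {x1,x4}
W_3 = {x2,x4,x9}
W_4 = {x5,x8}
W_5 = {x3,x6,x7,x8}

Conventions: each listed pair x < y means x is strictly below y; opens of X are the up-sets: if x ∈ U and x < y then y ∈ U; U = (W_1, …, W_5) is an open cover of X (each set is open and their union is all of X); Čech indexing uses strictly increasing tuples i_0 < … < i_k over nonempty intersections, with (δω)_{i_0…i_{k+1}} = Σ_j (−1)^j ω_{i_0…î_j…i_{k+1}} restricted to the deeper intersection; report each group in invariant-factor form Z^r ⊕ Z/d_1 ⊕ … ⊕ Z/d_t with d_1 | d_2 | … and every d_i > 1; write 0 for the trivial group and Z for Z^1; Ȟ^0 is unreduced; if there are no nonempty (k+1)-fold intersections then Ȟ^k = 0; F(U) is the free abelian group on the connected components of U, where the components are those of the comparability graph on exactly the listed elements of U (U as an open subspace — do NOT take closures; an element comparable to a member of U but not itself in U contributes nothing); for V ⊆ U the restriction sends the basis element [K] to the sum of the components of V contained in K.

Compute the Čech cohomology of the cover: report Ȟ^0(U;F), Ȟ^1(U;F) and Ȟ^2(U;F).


nerve simplices:
  W12={x1} W13={x2} W14={x5} W15={x6} W23={x4} W45={x8}
components per intersection:
  W1: {x1} {x2} {x5} {x6}
  W2: {x1} {x4}
  W3: {x2,x9} {x4}
  W4: {x5} {x8}
  W5: {x3,x6} {x7,x8}
  W12: {x1}
  W13: {x2}
  W14: {x5}
  W15: {x6}
  W23: {x4}
  W45: {x8}
C dims 12,6; δ0: rk 6, SNF 1^6
degree 0: 12−6−0 = 6 → Ȟ^0 ≅ Z^6
degree 1: 6−0−6 = 0 → Ȟ^1 ≅ 0
degree 2: 0−0−0 = 0 → Ȟ^2 ≅ 0

Ȟ^0(U;F) ≅ Z^6, Ȟ^1(U;F) ≅ 0, Ȟ^2(U;F) ≅ 0


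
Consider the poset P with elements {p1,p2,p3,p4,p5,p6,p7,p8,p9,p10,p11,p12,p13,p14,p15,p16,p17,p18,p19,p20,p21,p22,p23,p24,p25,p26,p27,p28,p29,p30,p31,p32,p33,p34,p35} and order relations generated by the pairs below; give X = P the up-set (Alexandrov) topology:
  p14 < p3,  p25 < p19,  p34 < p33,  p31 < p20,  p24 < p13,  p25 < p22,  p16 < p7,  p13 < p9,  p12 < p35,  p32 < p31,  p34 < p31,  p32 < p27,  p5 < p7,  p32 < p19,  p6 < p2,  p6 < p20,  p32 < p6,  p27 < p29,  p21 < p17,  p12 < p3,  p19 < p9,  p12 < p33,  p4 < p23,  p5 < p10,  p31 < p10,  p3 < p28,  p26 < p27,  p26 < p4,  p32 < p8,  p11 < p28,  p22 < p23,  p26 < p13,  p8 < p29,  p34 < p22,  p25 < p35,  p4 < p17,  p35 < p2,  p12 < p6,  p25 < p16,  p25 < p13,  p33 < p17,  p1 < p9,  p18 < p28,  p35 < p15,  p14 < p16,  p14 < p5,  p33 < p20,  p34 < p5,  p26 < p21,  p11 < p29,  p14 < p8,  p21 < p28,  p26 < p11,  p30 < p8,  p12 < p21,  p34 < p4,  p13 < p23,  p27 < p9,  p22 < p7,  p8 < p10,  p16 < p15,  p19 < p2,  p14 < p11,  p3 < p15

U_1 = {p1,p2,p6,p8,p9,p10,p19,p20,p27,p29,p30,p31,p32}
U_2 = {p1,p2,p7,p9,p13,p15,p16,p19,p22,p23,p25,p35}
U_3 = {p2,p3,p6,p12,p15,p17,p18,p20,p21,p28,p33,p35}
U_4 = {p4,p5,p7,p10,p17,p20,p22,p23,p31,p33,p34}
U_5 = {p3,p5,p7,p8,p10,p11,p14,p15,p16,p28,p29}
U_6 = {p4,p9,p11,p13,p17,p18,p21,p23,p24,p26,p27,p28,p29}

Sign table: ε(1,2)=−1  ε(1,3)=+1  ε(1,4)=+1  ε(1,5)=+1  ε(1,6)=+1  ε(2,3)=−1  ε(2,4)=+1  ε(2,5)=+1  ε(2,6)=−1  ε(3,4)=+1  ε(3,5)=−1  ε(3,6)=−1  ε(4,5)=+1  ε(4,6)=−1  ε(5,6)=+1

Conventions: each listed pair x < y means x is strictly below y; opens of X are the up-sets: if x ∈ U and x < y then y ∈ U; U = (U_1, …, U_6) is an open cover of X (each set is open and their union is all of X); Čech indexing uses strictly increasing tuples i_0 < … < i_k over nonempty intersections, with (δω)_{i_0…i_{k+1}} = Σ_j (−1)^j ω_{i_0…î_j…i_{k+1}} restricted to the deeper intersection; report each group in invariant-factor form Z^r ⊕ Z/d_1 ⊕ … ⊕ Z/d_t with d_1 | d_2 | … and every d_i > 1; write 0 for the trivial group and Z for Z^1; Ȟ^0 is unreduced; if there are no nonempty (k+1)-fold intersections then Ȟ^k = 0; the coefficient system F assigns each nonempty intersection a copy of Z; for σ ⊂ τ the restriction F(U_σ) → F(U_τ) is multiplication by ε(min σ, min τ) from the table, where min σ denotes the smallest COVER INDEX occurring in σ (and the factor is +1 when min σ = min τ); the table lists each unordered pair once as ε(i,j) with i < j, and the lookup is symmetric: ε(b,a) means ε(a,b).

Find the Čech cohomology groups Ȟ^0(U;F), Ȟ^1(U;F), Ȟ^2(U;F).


intersection data:
  U12={p1,p2,p9,p19} U13={p2,p6,p20} U14={p10,p20,p31} U15={p8,p10,p29} U16={p9,p27,p29} U23={p2,p15,p35} U24={p7,p22,p23} U25={p7,p15,p16} U26={p9,p13,p23} U34={p17,p20,p33} U35={p3,p15,p28} U36={p17,p18,p21,p28} U45={p5,p7,p10} U46={p4,p17,p23} U56={p11,p28,p29}
  U123={p2} U126={p9} U134={p20} U145={p10} U156={p29} U235={p15} U245={p7} U246={p23} U346={p17} U356={p28}
C dims 6,15,10; δ0: rk 6, SNF 1^5·2; δ1: rk 9, SNF 1^9
Ȟ^0 = (6 − 6) − 0 = 0, so Ȟ^0 ≅ 0
Ȟ^1 = (15 − 9) − 6 = 0 plus torsion [2], so Ȟ^1 ≅ Z/2
Ȟ^2 = (10 − 0) − 9 = 1, so Ȟ^2 ≅ Z

Ȟ^0(U;F) ≅ 0, Ȟ^1(U;F) ≅ Z/2 and Ȟ^2(U;F) ≅ Z


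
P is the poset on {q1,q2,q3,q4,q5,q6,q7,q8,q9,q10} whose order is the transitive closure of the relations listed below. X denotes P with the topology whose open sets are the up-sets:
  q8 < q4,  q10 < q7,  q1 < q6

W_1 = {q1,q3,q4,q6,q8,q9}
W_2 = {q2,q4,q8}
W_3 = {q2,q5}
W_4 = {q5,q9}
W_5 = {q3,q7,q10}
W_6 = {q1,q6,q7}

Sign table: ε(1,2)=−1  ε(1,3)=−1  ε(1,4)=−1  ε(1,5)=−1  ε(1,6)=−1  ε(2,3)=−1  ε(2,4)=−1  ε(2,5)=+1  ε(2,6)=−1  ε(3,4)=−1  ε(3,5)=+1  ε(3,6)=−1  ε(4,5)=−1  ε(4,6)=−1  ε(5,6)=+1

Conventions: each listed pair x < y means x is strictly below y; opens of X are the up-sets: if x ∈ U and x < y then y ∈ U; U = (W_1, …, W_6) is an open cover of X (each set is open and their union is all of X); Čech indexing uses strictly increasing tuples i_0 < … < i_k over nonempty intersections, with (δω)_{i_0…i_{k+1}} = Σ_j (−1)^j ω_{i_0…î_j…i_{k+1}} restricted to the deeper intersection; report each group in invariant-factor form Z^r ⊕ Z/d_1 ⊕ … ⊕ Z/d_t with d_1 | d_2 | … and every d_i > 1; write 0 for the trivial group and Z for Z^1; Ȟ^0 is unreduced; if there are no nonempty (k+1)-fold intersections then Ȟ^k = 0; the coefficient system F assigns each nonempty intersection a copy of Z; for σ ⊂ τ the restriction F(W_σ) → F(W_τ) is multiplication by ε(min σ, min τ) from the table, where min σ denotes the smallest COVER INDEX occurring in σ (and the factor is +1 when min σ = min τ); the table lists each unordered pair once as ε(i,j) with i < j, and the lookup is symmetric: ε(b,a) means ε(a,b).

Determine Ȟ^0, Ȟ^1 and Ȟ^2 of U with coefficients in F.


cover nerve:
  W12={q4,q8} W14={q9} W15={q3} W16={q1,q6} W23={q2} W34={q5} W56={q7}
C dims 6,7; δ0: rk 5, SNF 1^5
Ȟ^0: (6−5)−0=1 ⇒ Z
Ȟ^1: (7−0)−5=2 ⇒ Z^2
Ȟ^2: (0−0)−0=0 ⇒ 0

Ȟ^0 ≅ Z, Ȟ^1 ≅ Z^2, Ȟ^2 ≅ 0


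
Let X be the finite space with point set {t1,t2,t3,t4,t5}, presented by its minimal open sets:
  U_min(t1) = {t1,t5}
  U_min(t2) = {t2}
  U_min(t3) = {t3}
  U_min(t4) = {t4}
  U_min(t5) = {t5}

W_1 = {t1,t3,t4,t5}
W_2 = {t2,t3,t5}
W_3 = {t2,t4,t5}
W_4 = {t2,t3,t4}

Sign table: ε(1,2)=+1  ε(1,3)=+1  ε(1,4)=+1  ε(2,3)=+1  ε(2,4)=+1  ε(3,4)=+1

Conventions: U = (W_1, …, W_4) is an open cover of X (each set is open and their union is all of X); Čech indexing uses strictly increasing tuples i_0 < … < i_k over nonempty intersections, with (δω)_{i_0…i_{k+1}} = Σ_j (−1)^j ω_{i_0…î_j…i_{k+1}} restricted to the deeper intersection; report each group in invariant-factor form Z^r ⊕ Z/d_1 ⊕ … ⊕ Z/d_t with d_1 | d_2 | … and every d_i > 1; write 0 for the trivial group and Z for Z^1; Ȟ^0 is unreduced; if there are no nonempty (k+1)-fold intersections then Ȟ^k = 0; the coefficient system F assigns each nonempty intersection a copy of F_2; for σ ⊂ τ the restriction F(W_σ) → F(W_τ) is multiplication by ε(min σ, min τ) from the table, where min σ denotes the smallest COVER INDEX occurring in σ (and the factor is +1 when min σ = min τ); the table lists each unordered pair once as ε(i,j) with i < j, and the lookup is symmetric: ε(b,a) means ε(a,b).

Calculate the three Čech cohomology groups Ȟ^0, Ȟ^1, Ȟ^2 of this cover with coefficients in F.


intersection data:
  W12={t3,t5} W13={t4,t5} W14={t3,t4} W23={t2,t5} W24={t2,t3} W34={t2,t4}
  W123={t5} W124={t3} W134={t4} W234={t2}
C dims 4,6,4; δ0: rk_F2 3; δ1: rk_F2 3
Ȟ^0 = (4 − 3) − 0 = 1, so Ȟ^0 ≅ Z/2
Ȟ^1 = (6 − 3) − 3 = 0, so Ȟ^1 ≅ 0
Ȟ^2 = (4 − 0) − 3 = 1, so Ȟ^2 ≅ Z/2

Ȟ^0 ≅ Z/2, Ȟ^1 ≅ 0, Ȟ^2 ≅ Z/2


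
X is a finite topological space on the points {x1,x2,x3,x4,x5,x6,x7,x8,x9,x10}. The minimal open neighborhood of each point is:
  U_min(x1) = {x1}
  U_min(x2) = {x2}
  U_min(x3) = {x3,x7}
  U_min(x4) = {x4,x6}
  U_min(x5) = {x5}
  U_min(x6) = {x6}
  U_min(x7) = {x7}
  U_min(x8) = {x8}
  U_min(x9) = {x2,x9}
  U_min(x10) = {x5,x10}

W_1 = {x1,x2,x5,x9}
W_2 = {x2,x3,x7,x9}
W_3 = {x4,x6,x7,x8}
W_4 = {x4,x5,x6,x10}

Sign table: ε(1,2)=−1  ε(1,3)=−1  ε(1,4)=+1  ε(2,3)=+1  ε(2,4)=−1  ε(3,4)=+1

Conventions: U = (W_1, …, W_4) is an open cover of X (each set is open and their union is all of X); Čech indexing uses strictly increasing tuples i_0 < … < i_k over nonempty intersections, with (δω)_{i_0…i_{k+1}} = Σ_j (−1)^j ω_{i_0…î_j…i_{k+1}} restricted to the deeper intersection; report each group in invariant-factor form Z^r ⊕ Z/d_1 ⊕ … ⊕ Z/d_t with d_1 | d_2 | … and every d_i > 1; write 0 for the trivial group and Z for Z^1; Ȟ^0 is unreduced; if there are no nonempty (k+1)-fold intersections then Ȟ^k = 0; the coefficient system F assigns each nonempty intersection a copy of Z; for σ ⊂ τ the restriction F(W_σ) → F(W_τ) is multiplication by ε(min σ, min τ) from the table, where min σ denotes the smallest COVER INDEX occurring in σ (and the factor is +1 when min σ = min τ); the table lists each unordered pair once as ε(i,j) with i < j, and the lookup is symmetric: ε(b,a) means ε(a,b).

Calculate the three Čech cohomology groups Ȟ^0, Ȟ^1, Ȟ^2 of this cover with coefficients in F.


nonempty intersections:
  W12={x2,x9} W14={x5} W23={x7} W34={x4,x6}
C dims 4,4; δ0: rk 4, SNF 1^3·2
Ȟ^0: (4−4)−0=0 ⇒ 0
Ȟ^1: (4−0)−4=0 plus torsion [2] ⇒ Z/2
Ȟ^2: (0−0)−0=0 ⇒ 0

Ȟ^0 = 0, Ȟ^1 = Z/2 and Ȟ^2 = 0


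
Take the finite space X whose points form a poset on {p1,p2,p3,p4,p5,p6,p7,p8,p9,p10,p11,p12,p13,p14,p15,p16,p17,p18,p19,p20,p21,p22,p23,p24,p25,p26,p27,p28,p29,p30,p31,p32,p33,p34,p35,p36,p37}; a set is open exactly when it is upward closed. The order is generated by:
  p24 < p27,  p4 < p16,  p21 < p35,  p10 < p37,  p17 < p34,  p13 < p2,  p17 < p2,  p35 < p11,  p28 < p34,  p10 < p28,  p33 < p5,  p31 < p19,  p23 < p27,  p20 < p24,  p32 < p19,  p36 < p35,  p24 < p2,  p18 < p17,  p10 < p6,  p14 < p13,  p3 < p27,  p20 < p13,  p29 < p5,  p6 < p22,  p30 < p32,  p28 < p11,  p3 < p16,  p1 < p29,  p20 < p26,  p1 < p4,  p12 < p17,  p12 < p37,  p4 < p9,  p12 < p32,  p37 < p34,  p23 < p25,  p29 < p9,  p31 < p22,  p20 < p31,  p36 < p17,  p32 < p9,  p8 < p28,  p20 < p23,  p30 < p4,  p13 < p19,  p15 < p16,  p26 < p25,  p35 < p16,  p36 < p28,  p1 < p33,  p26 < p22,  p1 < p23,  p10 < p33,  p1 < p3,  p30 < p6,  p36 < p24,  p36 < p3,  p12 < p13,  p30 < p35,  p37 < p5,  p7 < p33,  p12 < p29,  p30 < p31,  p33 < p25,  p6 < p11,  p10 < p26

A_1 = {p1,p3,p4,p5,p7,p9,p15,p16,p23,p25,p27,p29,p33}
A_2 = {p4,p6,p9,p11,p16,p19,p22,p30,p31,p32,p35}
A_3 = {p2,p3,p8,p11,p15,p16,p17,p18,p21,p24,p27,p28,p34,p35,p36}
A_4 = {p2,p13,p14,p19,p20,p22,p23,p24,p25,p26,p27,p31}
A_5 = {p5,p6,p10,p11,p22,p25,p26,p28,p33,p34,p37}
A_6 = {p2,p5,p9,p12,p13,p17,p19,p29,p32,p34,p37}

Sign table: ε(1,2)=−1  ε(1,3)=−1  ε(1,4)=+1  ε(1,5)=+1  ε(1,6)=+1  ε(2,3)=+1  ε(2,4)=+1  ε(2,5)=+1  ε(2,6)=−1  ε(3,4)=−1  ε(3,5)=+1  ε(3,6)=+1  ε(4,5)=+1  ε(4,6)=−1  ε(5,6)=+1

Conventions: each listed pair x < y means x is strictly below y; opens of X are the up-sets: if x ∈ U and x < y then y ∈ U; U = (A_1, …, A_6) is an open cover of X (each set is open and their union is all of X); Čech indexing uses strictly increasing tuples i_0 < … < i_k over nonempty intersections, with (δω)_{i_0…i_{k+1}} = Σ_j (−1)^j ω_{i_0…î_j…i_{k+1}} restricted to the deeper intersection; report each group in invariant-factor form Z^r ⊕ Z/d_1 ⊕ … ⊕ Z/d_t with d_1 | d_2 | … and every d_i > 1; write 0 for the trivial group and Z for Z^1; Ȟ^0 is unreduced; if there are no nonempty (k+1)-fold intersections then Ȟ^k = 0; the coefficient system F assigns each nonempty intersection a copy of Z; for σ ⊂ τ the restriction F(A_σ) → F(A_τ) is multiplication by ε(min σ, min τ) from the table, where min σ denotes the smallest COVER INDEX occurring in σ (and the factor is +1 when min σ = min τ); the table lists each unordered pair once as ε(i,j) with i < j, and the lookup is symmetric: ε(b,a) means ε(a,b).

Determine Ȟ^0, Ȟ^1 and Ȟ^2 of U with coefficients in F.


Ȟ^0 ≅ 0,  Ȟ^1 ≅ Z/2,  Ȟ^2 ≅ Z

intersection data:
  A12={p4,p9,p16} A13={p3,p15,p16,p27} A14={p23,p25,p27} A15={p5,p25,p33} A16={p5,p9,p29} A23={p11,p16,p35} A24={p19,p22,p31} A25={p6,p11,p22} A26={p9,p19,p32} A34={p2,p24,p27} A35={p11,p28,p34} A36={p2,p17,p34} A45={p22,p25,p26} A46={p2,p13,p19} A56={p5,p34,p37}
  A123={p16} A126={p9} A134={p27} A145={p25} A156={p5} A235={p11} A245={p22} A246={p19} A346={p2} A356={p34}
C dims 6,15,10; δ0: rk 6, SNF 1^5·2; δ1: rk 9, SNF 1^9
Ȟ^0 = (6 − 6) − 0 = 0, so Ȟ^0 ≅ 0
Ȟ^1 = (15 − 9) − 6 = 0 plus torsion [2], so Ȟ^1 ≅ Z/2
Ȟ^2 = (10 − 0) − 9 = 1, so Ȟ^2 ≅ Z


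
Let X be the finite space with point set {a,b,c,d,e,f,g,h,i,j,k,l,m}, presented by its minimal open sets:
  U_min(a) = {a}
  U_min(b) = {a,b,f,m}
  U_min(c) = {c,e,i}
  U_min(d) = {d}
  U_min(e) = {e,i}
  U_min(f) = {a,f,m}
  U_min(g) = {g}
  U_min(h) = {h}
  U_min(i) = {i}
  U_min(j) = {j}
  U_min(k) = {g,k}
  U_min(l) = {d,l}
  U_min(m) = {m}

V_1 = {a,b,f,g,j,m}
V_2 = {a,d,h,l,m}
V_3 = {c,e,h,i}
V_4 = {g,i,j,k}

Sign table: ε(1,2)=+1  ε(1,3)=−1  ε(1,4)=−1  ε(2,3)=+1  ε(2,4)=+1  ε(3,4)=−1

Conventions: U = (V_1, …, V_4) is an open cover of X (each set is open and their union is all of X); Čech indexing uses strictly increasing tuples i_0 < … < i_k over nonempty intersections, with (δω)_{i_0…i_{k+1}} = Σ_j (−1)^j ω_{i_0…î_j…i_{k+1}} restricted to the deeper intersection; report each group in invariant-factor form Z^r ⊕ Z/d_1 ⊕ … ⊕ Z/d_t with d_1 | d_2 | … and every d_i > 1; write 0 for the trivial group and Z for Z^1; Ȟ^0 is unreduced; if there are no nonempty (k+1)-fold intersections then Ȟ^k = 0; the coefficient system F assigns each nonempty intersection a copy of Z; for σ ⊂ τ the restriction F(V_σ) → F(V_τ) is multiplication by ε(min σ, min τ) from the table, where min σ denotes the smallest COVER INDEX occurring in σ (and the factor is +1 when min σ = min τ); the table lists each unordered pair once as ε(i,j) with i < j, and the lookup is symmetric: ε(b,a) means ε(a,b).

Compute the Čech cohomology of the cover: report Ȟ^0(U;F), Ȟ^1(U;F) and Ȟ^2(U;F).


Ȟ^0(U;F) ≅ Z, Ȟ^1(U;F) ≅ Z and Ȟ^2(U;F) ≅ 0

cover nerve:
  V12={a,m} V14={g,j} V23={h} V34={i}
C dims 4,4; δ0: rk 3, SNF 1^3
Ȟ^0: (4−3)−0=1 ⇒ Z
Ȟ^1: (4−0)−3=1 ⇒ Z
Ȟ^2: (0−0)−0=0 ⇒ 0


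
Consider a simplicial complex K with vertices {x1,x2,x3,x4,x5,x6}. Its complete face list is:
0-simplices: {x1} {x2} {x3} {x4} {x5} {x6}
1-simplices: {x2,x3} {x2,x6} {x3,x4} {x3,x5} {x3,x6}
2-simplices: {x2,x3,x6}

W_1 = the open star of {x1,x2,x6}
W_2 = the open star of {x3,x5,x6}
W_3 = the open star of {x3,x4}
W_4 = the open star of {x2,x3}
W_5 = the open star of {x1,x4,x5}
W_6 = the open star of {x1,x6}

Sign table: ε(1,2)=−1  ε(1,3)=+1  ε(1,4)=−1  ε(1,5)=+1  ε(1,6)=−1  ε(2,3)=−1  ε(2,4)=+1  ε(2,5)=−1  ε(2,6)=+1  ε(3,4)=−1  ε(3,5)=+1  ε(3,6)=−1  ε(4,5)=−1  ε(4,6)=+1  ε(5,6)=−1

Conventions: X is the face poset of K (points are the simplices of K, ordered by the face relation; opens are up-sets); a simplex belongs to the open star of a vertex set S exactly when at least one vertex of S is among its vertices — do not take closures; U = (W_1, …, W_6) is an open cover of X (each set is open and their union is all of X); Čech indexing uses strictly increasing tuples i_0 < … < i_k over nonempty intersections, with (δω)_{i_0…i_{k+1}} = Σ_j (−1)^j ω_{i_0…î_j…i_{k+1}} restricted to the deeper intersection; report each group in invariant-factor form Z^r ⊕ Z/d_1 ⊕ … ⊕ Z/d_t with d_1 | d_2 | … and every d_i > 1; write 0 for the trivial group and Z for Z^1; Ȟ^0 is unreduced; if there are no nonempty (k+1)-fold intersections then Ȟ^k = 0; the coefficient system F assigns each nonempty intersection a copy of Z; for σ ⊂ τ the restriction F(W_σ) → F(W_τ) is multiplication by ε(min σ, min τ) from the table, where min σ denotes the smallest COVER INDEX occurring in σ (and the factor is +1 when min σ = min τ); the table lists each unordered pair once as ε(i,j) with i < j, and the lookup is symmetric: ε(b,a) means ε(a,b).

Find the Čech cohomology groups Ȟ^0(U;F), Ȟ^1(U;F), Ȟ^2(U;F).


nerve of the cover:
  W1={{x1},{x2},{x6},{x2,x3},{x2,x6},{x3,x6},{x2,x3,x6}} W2={{x3},{x5},{x6},{x2,x3},{x2,x6},{x3,x4},{x3,x5},{x3,x6},{x2,x3,x6}} W3={{x3},{x4},{x2,x3},{x3,x4},{x3,x5},{x3,x6},{x2,x3,x6}} W4={{x2},{x3},{x2,x3},{x2,x6},{x3,x4},{x3,x5},{x3,x6},{x2,x3,x6}} W5={{x1},{x4},{x5},{x3,x4},{x3,x5}} W6={{x1},{x6},{x2,x6},{x3,x6},{x2,x3,x6}}
  W12={{x6},{x2,x3},{x2,x6},{x3,x6},{x2,x3,x6}} W13={{x2,x3},{x3,x6},{x2,x3,x6}} W14={{x2},{x2,x3},{x2,x6},{x3,x6},{x2,x3,x6}} W15={{x1}} W16={{x1},{x6},{x2,x6},{x3,x6},{x2,x3,x6}} W23={{x3},{x2,x3},{x3,x4},{x3,x5},{x3,x6},{x2,x3,x6}} W24={{x3},{x2,x3},{x2,x6},{x3,x4},{x3,x5},{x3,x6},{x2,x3,x6}} W25={{x5},{x3,x4},{x3,x5}} W26={{x6},{x2,x6},{x3,x6},{x2,x3,x6}} W34={{x3},{x2,x3},{x3,x4},{x3,x5},{x3,x6},{x2,x3,x6}} W35={{x4},{x3,x4},{x3,x5}} W36={{x3,x6},{x2,x3,x6}} W45={{x3,x4},{x3,x5}} W46={{x2,x6},{x3,x6},{x2,x3,x6}} W56={{x1}}
  W123={{x2,x3},{x3,x6},{x2,x3,x6}} W124={{x2,x3},{x2,x6},{x3,x6},{x2,x3,x6}} W126={{x6},{x2,x6},{x3,x6},{x2,x3,x6}} W134={{x2,x3},{x3,x6},{x2,x3,x6}} W136={{x3,x6},{x2,x3,x6}} W146={{x2,x6},{x3,x6},{x2,x3,x6}} W156={{x1}} W234={{x3},{x2,x3},{x3,x4},{x3,x5},{x3,x6},{x2,x3,x6}} W235={{x3,x4},{x3,x5}} W236={{x3,x6},{x2,x3,x6}} W245={{x3,x4},{x3,x5}} W246={{x2,x6},{x3,x6},{x2,x3,x6}} W345={{x3,x4},{x3,x5}} W346={{x3,x6},{x2,x3,x6}}
  W1234={{x2,x3},{x3,x6},{x2,x3,x6}} W1236={{x3,x6},{x2,x3,x6}} W1246={{x2,x6},{x3,x6},{x2,x3,x6}} W1346={{x3,x6},{x2,x3,x6}} W2345={{x3,x4},{x3,x5}} W2346={{x3,x6},{x2,x3,x6}}
  W12346={{x3,x6},{x2,x3,x6}}
C dims 6,15,14,6; δ0: rk 5, SNF 1^5; δ1: rk 9, SNF 1^9; δ2: rk 5, SNF 1^5
Ȟ^0 = (6 − 5) − 0 = 1, so Ȟ^0 ≅ Z
Ȟ^1 = (15 − 9) − 5 = 1, so Ȟ^1 ≅ Z
Ȟ^2 = (14 − 5) − 9 = 0, so Ȟ^2 ≅ 0

Ȟ^0 = Z,  Ȟ^1 = Z,  Ȟ^2 = 0


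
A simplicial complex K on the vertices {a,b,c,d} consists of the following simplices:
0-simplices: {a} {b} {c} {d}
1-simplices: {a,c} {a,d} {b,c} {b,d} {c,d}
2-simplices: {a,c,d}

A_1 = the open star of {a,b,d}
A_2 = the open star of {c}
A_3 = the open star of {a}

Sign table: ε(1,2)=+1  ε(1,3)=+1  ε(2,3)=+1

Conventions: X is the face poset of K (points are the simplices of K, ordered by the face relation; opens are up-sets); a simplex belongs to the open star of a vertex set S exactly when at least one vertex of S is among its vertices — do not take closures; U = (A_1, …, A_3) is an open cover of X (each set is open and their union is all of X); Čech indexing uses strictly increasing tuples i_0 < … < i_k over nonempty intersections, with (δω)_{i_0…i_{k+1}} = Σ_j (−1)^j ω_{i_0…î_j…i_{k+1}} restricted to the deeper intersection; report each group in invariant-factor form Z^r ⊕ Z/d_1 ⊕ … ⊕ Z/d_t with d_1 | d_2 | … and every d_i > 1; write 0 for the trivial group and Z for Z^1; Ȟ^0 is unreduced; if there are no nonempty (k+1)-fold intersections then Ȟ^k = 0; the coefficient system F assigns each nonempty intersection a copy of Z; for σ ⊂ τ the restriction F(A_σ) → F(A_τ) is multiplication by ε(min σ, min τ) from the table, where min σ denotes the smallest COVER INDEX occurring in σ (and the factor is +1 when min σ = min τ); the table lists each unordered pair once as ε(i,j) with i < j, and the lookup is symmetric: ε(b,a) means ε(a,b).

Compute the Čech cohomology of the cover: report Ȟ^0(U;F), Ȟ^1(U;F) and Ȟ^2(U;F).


Ȟ^0 = Z; Ȟ^1 = 0; Ȟ^2 = 0

nerve simplices:
  A1={{a},{b},{d},{a,c},{a,d},{b,c},{b,d},{c,d},{a,c,d}} A2={{c},{a,c},{b,c},{c,d},{a,c,d}} A3={{a},{a,c},{a,d},{a,c,d}}
  A12={{a,c},{b,c},{c,d},{a,c,d}} A13={{a},{a,c},{a,d},{a,c,d}} A23={{a,c},{a,c,d}}
  A123={{a,c},{a,c,d}}
C dims 3,3,1; δ0: rk 2, SNF 1^2; δ1: rk 1, SNF 1^1
degree 0: 3−2−0 = 1 → Ȟ^0 ≅ Z
degree 1: 3−1−2 = 0 → Ȟ^1 ≅ 0
degree 2: 1−0−1 = 0 → Ȟ^2 ≅ 0


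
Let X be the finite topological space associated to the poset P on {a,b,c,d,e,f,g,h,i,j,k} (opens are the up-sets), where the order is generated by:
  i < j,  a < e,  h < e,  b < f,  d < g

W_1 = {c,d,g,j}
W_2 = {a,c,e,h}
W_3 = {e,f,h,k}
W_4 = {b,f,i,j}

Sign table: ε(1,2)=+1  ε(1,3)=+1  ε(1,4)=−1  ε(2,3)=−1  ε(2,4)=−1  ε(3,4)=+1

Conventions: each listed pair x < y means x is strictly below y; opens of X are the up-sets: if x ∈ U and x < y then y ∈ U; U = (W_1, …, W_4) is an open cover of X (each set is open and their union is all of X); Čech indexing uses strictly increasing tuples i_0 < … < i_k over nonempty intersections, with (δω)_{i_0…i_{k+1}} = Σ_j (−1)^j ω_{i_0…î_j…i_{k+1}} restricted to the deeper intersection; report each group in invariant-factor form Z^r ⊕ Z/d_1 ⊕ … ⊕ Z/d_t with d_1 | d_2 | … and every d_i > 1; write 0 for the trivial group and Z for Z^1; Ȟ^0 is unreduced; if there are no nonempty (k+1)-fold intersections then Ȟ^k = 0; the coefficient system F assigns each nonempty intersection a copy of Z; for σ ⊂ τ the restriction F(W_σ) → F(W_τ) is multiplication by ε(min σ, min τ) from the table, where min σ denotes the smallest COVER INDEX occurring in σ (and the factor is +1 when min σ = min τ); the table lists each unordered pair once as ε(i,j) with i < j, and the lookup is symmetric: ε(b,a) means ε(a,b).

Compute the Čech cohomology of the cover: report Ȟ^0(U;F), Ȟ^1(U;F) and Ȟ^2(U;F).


nerve simplices:
  W12={c} W14={j} W23={e,h} W34={f}
C dims 4,4; δ0: rk 3, SNF 1^3
degree 0: 4−3−0 = 1 → Ȟ^0 ≅ Z
degree 1: 4−0−3 = 1 → Ȟ^1 ≅ Z
degree 2: 0−0−0 = 0 → Ȟ^2 ≅ 0

Ȟ^0(U;F) ≅ Z, Ȟ^1(U;F) ≅ Z and Ȟ^2(U;F) ≅ 0


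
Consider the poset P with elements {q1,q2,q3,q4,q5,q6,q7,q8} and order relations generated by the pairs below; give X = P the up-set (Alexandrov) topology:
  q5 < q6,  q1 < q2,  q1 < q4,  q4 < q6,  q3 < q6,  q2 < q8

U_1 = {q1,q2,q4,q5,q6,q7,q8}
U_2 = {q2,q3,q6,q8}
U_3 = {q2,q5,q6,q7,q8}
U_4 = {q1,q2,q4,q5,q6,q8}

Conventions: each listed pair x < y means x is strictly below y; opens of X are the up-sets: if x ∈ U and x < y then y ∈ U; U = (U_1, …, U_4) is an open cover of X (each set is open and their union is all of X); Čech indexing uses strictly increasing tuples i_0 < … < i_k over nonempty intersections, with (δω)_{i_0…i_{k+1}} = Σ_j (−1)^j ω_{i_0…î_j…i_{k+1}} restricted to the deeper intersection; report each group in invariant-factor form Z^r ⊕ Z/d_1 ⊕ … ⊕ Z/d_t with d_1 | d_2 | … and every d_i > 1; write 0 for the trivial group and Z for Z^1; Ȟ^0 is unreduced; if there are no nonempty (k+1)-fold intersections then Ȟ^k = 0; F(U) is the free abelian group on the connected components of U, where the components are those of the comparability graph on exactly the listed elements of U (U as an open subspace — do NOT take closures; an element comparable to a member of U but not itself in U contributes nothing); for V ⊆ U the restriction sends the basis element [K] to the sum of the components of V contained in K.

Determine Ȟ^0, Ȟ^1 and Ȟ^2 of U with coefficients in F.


nonempty overlaps:
  U12={q2,q6,q8} U13={q2,q5,q6,q7,q8} U14={q1,q2,q4,q5,q6,q8} U23={q2,q6,q8} U24={q2,q6,q8} U34={q2,q5,q6,q8}
  U123={q2,q6,q8} U124={q2,q6,q8} U134={q2,q5,q6,q8} U234={q2,q6,q8}
  U1234={q2,q6,q8}
components per intersection:
  U1: {q1,q2,q4,q5,q6,q8} {q7}
  U2: {q2,q8} {q3,q6}
  U3: {q2,q8} {q5,q6} {q7}
  U4: {q1,q2,q4,q5,q6,q8}
  U12: {q2,q8} {q6}
  U13: {q2,q8} {q5,q6} {q7}
  U14: {q1,q2,q4,q5,q6,q8}
  U23: {q2,q8} {q6}
  U24: {q2,q8} {q6}
  U34: {q2,q8} {q5,q6}
  U123: {q2,q8} {q6}
  U124: {q2,q8} {q6}
  U134: {q2,q8} {q5,q6}
  U234: {q2,q8} {q6}
  U1234: {q2,q8} {q6}
C dims 8,12,8,2; δ0: rk 6, SNF 1^6; δ1: rk 6, SNF 1^6; δ2: rk 2, SNF 1^2
degree 0: 8−6−0 = 2 → Ȟ^0 ≅ Z^2
degree 1: 12−6−6 = 0 → Ȟ^1 ≅ 0
degree 2: 8−2−6 = 0 → Ȟ^2 ≅ 0

Ȟ^0 ≅ Z^2,  Ȟ^1 ≅ 0,  Ȟ^2 ≅ 0


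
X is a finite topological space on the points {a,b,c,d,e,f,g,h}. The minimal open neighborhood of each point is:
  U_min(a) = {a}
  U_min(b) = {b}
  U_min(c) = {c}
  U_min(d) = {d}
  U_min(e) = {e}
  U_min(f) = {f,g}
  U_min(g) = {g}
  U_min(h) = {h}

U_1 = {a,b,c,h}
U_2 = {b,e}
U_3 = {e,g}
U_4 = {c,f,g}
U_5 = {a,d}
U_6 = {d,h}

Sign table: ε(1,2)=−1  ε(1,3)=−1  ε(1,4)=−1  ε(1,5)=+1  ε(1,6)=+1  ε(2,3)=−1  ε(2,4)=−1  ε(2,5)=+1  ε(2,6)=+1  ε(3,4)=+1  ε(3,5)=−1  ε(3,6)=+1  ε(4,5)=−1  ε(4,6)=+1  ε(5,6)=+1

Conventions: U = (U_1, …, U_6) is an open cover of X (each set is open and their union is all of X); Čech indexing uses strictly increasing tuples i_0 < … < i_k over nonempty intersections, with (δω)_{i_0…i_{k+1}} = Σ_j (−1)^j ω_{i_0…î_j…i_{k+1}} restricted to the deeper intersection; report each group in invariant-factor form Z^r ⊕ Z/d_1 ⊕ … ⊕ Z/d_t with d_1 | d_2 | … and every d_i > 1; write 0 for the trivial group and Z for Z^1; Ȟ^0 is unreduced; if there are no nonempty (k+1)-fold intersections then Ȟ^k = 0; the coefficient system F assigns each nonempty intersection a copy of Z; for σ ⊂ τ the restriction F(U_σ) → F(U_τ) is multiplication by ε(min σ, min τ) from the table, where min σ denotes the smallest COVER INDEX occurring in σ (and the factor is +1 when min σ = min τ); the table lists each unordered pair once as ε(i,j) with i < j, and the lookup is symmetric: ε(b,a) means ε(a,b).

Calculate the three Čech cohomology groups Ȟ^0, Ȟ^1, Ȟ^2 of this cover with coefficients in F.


cover nerve:
  U12={b} U14={c} U15={a} U16={h} U23={e} U34={g} U56={d}
C dims 6,7; δ0: rk 6, SNF 1^5·2
Ȟ^0: (6−6)−0=0 ⇒ 0
Ȟ^1: (7−0)−6=1 plus torsion [2] ⇒ Z ⊕ Z/2
Ȟ^2: (0−0)−0=0 ⇒ 0

Ȟ^0(U;F) ≅ 0, Ȟ^1(U;F) ≅ Z ⊕ Z/2, Ȟ^2(U;F) ≅ 0


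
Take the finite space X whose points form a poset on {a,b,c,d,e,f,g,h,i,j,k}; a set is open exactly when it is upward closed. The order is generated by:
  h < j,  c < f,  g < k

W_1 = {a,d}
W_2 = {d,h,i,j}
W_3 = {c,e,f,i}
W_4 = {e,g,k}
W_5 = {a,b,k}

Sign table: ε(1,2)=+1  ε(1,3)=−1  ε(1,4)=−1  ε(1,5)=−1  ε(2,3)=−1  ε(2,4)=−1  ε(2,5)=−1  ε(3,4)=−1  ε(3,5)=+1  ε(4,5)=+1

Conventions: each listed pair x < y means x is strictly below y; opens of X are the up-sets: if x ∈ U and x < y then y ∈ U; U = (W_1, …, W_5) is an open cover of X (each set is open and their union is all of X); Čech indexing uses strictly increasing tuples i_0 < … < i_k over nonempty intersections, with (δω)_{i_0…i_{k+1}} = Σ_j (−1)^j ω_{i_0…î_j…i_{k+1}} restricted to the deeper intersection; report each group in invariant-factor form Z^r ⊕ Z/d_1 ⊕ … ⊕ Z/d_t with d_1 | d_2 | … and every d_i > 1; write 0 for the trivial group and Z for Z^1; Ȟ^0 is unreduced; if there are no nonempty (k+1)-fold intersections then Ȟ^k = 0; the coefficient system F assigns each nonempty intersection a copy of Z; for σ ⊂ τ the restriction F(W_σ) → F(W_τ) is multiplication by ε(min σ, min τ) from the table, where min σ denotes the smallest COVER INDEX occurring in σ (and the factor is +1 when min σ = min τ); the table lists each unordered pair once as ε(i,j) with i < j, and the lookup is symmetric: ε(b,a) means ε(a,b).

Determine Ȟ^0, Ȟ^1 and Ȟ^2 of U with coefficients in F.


Ȟ^0 ≅ 0; Ȟ^1 ≅ Z/2; Ȟ^2 ≅ 0

nerve simplices:
  W12={d} W15={a} W23={i} W34={e} W45={k}
C dims 5,5; δ0: rk 5, SNF 1^4·2
degree 0: 5−5−0 = 0 → Ȟ^0 ≅ 0
degree 1: 5−0−5 = 0 plus torsion [2] → Ȟ^1 ≅ Z/2
degree 2: 0−0−0 = 0 → Ȟ^2 ≅ 0


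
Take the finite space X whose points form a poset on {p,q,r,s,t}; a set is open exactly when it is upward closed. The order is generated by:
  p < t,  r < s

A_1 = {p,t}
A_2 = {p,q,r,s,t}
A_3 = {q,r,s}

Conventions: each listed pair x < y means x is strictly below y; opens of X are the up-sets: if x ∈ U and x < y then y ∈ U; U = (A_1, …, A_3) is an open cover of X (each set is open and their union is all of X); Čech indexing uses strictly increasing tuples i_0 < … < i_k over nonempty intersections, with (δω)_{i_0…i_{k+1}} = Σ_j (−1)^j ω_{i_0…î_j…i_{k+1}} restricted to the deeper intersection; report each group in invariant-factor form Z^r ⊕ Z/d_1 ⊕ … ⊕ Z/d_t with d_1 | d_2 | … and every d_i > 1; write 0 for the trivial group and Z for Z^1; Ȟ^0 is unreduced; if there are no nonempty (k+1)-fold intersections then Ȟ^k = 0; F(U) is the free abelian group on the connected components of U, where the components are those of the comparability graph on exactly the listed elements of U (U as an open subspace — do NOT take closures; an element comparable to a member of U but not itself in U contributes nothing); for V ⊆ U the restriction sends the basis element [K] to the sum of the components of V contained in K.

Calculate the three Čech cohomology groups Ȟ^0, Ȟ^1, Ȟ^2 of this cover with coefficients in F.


nerve of the cover:
  A12={p,t} A23={q,r,s}
components per intersection:
  A1: {p,t}
  A2: {p,t} {q} {r,s}
  A3: {q} {r,s}
  A12: {p,t}
  A23: {q} {r,s}
C dims 6,3; δ0: rk 3, SNF 1^3
Ȟ^0 = (6 − 3) − 0 = 3, so Ȟ^0 ≅ Z^3
Ȟ^1 = (3 − 0) − 3 = 0, so Ȟ^1 ≅ 0
Ȟ^2 = (0 − 0) − 0 = 0, so Ȟ^2 ≅ 0

Ȟ^0 = Z^3; Ȟ^1 = 0; Ȟ^2 = 0


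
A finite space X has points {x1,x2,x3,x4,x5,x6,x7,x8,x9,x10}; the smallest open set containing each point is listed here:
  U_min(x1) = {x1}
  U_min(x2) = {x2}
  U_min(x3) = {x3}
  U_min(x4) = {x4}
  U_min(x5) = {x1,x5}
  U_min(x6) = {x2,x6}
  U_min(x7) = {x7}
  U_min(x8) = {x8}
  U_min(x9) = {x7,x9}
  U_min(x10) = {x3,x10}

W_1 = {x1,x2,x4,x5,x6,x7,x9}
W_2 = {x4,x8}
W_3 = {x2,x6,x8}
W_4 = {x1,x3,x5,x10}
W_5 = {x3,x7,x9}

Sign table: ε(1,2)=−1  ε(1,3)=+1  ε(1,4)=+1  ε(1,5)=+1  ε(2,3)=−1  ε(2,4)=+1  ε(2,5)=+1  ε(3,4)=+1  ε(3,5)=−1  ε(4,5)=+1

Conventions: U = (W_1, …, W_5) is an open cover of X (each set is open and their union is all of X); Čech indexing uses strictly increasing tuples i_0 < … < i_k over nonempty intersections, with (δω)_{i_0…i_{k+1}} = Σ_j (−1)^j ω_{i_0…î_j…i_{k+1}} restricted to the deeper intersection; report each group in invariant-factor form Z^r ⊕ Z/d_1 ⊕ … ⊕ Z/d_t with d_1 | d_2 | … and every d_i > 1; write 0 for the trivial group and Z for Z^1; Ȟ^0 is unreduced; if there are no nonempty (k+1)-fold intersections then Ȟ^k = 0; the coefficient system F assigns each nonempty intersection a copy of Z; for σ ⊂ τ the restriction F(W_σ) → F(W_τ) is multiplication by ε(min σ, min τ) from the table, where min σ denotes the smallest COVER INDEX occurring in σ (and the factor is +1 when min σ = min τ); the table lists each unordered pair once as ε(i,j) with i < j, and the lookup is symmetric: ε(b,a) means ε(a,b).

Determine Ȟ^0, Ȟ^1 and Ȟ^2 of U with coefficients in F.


Ȟ^0(U;F) ≅ Z, Ȟ^1(U;F) ≅ Z^2 and Ȟ^2(U;F) ≅ 0

nerve simplices:
  W12={x4} W13={x2,x6} W14={x1,x5} W15={x7,x9} W23={x8} W45={x3}
C dims 5,6; δ0: rk 4, SNF 1^4
degree 0: 5−4−0 = 1 → Ȟ^0 ≅ Z
degree 1: 6−0−4 = 2 → Ȟ^1 ≅ Z^2
degree 2: 0−0−0 = 0 → Ȟ^2 ≅ 0


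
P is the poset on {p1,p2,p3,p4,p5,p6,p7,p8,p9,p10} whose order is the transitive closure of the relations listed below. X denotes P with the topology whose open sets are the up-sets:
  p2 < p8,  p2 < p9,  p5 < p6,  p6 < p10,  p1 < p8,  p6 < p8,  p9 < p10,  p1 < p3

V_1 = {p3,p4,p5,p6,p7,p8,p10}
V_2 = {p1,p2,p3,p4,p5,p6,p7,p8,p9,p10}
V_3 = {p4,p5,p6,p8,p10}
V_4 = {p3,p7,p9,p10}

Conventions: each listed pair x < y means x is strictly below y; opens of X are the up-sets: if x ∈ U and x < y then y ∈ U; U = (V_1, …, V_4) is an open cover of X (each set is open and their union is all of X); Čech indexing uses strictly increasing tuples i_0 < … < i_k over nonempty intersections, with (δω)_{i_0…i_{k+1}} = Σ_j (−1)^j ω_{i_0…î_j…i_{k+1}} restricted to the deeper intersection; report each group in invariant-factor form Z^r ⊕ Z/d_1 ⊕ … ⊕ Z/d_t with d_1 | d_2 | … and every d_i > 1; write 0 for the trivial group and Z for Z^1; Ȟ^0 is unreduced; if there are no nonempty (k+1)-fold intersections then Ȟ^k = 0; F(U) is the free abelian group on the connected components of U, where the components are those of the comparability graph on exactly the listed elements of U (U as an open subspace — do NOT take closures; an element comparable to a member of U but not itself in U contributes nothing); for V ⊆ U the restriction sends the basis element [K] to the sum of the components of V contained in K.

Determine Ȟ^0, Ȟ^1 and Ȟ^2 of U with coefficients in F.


nerve simplices:
  V12={p3,p4,p5,p6,p7,p8,p10} V13={p4,p5,p6,p8,p10} V14={p3,p7,p10} V23={p4,p5,p6,p8,p10} V24={p3,p7,p9,p10} V34={p10}
  V123={p4,p5,p6,p8,p10} V124={p3,p7,p10} V134={p10} V234={p10}
  V1234={p10}
components per intersection:
  V1: {p3} {p4} {p5,p6,p8,p10} {p7}
  V2: {p1,p2,p3,p5,p6,p8,p9,p10} {p4} {p7}
  V3: {p4} {p5,p6,p8,p10}
  V4: {p3} {p7} {p9,p10}
  V12: {p3} {p4} {p5,p6,p8,p10} {p7}
  V13: {p4} {p5,p6,p8,p10}
  V14: {p3} {p7} {p10}
  V23: {p4} {p5,p6,p8,p10}
  V24: {p3} {p7} {p9,p10}
  V34: {p10}
  V123: {p4} {p5,p6,p8,p10}
  V124: {p3} {p7} {p10}
  V134: {p10}
  V234: {p10}
  V1234: {p10}
C dims 12,15,7,1; δ0: rk 9, SNF 1^9; δ1: rk 6, SNF 1^6; δ2: rk 1, SNF 1^1
degree 0: 12−9−0 = 3 → Ȟ^0 ≅ Z^3
degree 1: 15−6−9 = 0 → Ȟ^1 ≅ 0
degree 2: 7−1−6 = 0 → Ȟ^2 ≅ 0

Ȟ^0 = Z^3; Ȟ^1 = 0; Ȟ^2 = 0
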